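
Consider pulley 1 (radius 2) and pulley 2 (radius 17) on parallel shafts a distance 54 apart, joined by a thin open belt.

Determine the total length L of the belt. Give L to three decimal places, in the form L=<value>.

L=171.884

open belt: β = asin((r2−r1)/C) = asin(15/54) = 16.1276°
wrap1 = π − 2β = 147.7448°
wrap2 = π + 2β = 212.2552°
tangent length = C·cosβ = 51.8748
L = r1·wrap1 + r2·wrap2 + 2·C·cosβ = 2·2.5786 + 17·3.7046 + 2·51.8748 = 171.8844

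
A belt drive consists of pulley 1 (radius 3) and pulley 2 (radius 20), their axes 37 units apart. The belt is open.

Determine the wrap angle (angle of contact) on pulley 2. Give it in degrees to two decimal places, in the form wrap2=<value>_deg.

wrap2=234.70_deg

open belt: β = asin((r2−r1)/C) = asin(17/37) = 27.3522°
wrap1 = π − 2β = 125.2955°
wrap2 = π + 2β = 234.7045°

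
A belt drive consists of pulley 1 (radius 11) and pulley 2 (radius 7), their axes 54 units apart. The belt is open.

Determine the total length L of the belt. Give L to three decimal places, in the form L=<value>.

open belt: β = asin((r2−r1)/C) = asin(-4/54) = -4.2480°
wrap1 = π − 2β = 188.4960°
wrap2 = π + 2β = 171.5040°
tangent length = C·cosβ = 53.8516
L = r1·wrap1 + r2·wrap2 + 2·C·cosβ = 11·3.2899 + 7·2.9933 + 2·53.8516 = 164.8451

L=164.845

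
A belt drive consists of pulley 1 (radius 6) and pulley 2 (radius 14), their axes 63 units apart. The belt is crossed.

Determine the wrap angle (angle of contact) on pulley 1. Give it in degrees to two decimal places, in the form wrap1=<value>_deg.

wrap1=217.02_deg

crossed belt: β = asin((r1+r2)/C) = asin(20/63) = 18.5094°
wrap1 = wrap2 = π + 2β = 217.0188°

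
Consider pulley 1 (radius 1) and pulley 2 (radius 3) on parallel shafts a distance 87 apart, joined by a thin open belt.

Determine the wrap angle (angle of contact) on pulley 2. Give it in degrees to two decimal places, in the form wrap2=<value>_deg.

wrap2=182.63_deg

open belt: β = asin((r2−r1)/C) = asin(2/87) = 1.3173°
wrap1 = π − 2β = 177.3655°
wrap2 = π + 2β = 182.6345°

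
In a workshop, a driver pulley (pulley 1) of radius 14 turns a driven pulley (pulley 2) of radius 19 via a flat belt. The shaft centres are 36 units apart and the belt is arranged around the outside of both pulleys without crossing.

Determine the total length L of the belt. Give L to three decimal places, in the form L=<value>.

open belt: β = asin((r2−r1)/C) = asin(5/36) = 7.9836°
wrap1 = π − 2β = 164.0329°
wrap2 = π + 2β = 195.9671°
tangent length = C·cosβ = 35.6511
L = r1·wrap1 + r2·wrap2 + 2·C·cosβ = 14·2.8629 + 19·3.4203 + 2·35.6511 = 176.3681

L=176.368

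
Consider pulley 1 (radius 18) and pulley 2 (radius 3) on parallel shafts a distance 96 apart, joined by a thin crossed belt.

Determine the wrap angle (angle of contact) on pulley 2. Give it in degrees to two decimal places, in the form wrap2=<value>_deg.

crossed belt: β = asin((r1+r2)/C) = asin(21/96) = 12.6356°
wrap1 = wrap2 = π + 2β = 205.2713°

wrap2=205.27_deg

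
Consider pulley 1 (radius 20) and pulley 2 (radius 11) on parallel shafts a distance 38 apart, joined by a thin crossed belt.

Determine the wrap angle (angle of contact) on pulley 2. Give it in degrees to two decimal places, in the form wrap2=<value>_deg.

wrap2=289.33_deg

crossed belt: β = asin((r1+r2)/C) = asin(31/38) = 54.6655°
wrap1 = wrap2 = π + 2β = 289.3310°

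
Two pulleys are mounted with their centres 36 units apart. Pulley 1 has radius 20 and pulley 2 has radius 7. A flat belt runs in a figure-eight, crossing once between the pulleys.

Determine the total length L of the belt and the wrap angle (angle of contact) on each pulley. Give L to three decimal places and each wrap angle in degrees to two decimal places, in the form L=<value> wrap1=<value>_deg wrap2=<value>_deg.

crossed belt: β = asin((r1+r2)/C) = asin(27/36) = 48.5904°
wrap1 = wrap2 = π + 2β = 277.1808°
tangent length = C·cosβ = 23.8118
L = (r1+r2)·wrap + 2·C·cosβ = 27·4.8377 + 2·23.8118 = 178.2419

L=178.242 wrap1=277.18_deg wrap2=277.18_deg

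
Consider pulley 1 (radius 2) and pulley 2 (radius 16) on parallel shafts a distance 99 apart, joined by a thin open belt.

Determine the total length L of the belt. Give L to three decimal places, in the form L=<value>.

open belt: β = asin((r2−r1)/C) = asin(14/99) = 8.1297°
wrap1 = π − 2β = 163.7406°
wrap2 = π + 2β = 196.2594°
tangent length = C·cosβ = 98.0051
L = r1·wrap1 + r2·wrap2 + 2·C·cosβ = 2·2.8578 + 16·3.4254 + 2·98.0051 = 256.5318

L=256.532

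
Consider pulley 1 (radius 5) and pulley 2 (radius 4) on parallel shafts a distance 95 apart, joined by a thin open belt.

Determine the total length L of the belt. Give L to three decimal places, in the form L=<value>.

L=218.285

open belt: β = asin((r2−r1)/C) = asin(-1/95) = -0.6031°
wrap1 = π − 2β = 181.2062°
wrap2 = π + 2β = 178.7938°
tangent length = C·cosβ = 94.9947
L = r1·wrap1 + r2·wrap2 + 2·C·cosβ = 5·3.1626 + 4·3.1205 + 2·94.9947 = 218.2849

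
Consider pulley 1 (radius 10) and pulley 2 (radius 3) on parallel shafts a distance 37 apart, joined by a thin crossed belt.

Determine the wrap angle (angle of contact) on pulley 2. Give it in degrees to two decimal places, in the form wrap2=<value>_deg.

crossed belt: β = asin((r1+r2)/C) = asin(13/37) = 20.5700°
wrap1 = wrap2 = π + 2β = 221.1400°

wrap2=221.14_deg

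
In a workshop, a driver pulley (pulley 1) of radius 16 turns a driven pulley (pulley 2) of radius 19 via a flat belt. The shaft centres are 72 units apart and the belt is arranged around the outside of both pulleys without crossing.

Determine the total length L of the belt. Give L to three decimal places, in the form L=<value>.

open belt: β = asin((r2−r1)/C) = asin(3/72) = 2.3880°
wrap1 = π − 2β = 175.2240°
wrap2 = π + 2β = 184.7760°
tangent length = C·cosβ = 71.9375
L = r1·wrap1 + r2·wrap2 + 2·C·cosβ = 16·3.0582 + 19·3.2250 + 2·71.9375 = 254.0808

L=254.081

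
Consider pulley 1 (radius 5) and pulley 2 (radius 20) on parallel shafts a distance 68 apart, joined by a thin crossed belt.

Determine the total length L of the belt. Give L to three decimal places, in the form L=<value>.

L=223.839

crossed belt: β = asin((r1+r2)/C) = asin(25/68) = 21.5706°
wrap1 = wrap2 = π + 2β = 223.1412°
tangent length = C·cosβ = 63.2376
L = (r1+r2)·wrap + 2·C·cosβ = 25·3.8945 + 2·63.2376 = 223.8390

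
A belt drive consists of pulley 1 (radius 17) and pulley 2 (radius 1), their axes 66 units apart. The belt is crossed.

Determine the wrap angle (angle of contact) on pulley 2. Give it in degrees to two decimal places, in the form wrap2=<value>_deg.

crossed belt: β = asin((r1+r2)/C) = asin(18/66) = 15.8266°
wrap1 = wrap2 = π + 2β = 211.6532°

wrap2=211.65_deg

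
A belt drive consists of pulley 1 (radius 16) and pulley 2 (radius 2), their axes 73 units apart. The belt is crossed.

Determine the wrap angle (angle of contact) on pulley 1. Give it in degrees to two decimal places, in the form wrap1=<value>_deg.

wrap1=208.55_deg

crossed belt: β = asin((r1+r2)/C) = asin(18/73) = 14.2750°
wrap1 = wrap2 = π + 2β = 208.5499°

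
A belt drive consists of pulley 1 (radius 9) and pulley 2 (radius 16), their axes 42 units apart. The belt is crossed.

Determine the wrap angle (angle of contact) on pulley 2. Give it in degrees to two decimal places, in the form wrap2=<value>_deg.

crossed belt: β = asin((r1+r2)/C) = asin(25/42) = 36.5296°
wrap1 = wrap2 = π + 2β = 253.0592°

wrap2=253.06_deg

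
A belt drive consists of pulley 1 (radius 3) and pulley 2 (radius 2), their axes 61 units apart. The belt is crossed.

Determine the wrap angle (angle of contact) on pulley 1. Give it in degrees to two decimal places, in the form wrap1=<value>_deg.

crossed belt: β = asin((r1+r2)/C) = asin(5/61) = 4.7017°
wrap1 = wrap2 = π + 2β = 189.4033°

wrap1=189.40_deg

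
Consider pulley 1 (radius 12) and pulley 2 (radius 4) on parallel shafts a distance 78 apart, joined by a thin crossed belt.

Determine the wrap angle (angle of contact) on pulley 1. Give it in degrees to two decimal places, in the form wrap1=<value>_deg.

wrap1=203.67_deg

crossed belt: β = asin((r1+r2)/C) = asin(16/78) = 11.8370°
wrap1 = wrap2 = π + 2β = 203.6740°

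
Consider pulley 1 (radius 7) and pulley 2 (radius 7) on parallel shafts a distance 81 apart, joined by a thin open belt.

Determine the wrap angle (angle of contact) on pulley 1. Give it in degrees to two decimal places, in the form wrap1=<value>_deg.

wrap1=180.00_deg

open belt: β = asin((r2−r1)/C) = asin(0/81) = 0.0000°
wrap1 = π − 2β = 180.0000°
wrap2 = π + 2β = 180.0000°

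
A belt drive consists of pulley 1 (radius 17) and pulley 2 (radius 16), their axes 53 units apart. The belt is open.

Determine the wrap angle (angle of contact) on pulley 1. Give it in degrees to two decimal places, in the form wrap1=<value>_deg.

open belt: β = asin((r2−r1)/C) = asin(-1/53) = -1.0811°
wrap1 = π − 2β = 182.1622°
wrap2 = π + 2β = 177.8378°

wrap1=182.16_deg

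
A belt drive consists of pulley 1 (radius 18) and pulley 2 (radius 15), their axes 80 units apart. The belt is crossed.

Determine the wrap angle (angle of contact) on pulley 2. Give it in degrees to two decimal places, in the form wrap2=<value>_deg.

wrap2=228.72_deg

crossed belt: β = asin((r1+r2)/C) = asin(33/80) = 24.3620°
wrap1 = wrap2 = π + 2β = 228.7240°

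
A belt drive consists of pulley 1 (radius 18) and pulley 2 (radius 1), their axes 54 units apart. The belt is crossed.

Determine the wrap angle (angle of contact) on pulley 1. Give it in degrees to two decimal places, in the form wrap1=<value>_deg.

crossed belt: β = asin((r1+r2)/C) = asin(19/54) = 20.6006°
wrap1 = wrap2 = π + 2β = 221.2012°

wrap1=221.20_deg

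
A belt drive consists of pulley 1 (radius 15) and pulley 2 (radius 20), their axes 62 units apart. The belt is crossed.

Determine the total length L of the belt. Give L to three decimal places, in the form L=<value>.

L=254.297

crossed belt: β = asin((r1+r2)/C) = asin(35/62) = 34.3687°
wrap1 = wrap2 = π + 2β = 248.7374°
tangent length = C·cosβ = 51.1762
L = (r1+r2)·wrap + 2·C·cosβ = 35·4.3413 + 2·51.1762 = 254.2974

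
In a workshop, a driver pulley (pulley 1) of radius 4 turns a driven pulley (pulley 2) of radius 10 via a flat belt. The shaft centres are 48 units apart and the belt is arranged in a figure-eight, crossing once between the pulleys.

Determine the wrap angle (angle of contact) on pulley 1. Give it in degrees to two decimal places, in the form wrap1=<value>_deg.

wrap1=213.92_deg

crossed belt: β = asin((r1+r2)/C) = asin(14/48) = 16.9578°
wrap1 = wrap2 = π + 2β = 213.9155°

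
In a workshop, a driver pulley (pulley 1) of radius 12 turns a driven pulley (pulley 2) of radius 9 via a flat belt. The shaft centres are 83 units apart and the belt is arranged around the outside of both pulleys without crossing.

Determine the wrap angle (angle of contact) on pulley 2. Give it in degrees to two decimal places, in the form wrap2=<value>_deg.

wrap2=175.86_deg

open belt: β = asin((r2−r1)/C) = asin(-3/83) = -2.0714°
wrap1 = π − 2β = 184.1428°
wrap2 = π + 2β = 175.8572°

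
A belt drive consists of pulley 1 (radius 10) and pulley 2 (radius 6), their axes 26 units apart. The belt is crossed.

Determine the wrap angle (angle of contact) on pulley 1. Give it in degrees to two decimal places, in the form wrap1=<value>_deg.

crossed belt: β = asin((r1+r2)/C) = asin(16/26) = 37.9799°
wrap1 = wrap2 = π + 2β = 255.9597°

wrap1=255.96_deg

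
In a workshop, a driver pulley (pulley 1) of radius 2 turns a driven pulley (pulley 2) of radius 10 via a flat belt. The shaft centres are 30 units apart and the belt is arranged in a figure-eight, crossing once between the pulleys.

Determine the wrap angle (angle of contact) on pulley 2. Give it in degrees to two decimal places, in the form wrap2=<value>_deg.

crossed belt: β = asin((r1+r2)/C) = asin(12/30) = 23.5782°
wrap1 = wrap2 = π + 2β = 227.1564°

wrap2=227.16_deg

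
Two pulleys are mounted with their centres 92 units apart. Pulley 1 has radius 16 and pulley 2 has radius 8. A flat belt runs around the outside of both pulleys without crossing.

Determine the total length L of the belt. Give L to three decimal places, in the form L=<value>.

open belt: β = asin((r2−r1)/C) = asin(-8/92) = -4.9885°
wrap1 = π − 2β = 189.9771°
wrap2 = π + 2β = 170.0229°
tangent length = C·cosβ = 91.6515
L = r1·wrap1 + r2·wrap2 + 2·C·cosβ = 16·3.3157 + 8·2.9675 + 2·91.6515 = 260.0943

L=260.094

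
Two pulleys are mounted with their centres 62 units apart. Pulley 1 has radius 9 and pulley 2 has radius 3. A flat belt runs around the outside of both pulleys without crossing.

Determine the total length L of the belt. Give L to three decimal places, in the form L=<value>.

open belt: β = asin((r2−r1)/C) = asin(-6/62) = -5.5534°
wrap1 = π − 2β = 191.1069°
wrap2 = π + 2β = 168.8931°
tangent length = C·cosβ = 61.7090
L = r1·wrap1 + r2·wrap2 + 2·C·cosβ = 9·3.3354 + 3·2.9477 + 2·61.7090 = 162.2802

L=162.280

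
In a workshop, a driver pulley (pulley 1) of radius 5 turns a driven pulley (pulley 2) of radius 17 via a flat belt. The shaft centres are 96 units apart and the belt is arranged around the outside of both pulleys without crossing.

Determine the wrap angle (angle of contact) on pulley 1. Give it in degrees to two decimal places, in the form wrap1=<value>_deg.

open belt: β = asin((r2−r1)/C) = asin(12/96) = 7.1808°
wrap1 = π − 2β = 165.6385°
wrap2 = π + 2β = 194.3615°

wrap1=165.64_deg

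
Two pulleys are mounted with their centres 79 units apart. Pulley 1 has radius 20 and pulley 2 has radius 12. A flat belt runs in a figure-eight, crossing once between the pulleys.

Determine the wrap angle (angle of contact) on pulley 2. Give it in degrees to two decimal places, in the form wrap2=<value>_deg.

crossed belt: β = asin((r1+r2)/C) = asin(32/79) = 23.8951°
wrap1 = wrap2 = π + 2β = 227.7902°

wrap2=227.79_deg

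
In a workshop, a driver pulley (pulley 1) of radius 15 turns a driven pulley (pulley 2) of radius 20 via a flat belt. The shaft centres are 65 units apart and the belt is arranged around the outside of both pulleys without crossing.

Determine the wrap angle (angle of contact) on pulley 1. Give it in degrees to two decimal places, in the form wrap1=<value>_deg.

wrap1=171.18_deg

open belt: β = asin((r2−r1)/C) = asin(5/65) = 4.4117°
wrap1 = π − 2β = 171.1765°
wrap2 = π + 2β = 188.8235°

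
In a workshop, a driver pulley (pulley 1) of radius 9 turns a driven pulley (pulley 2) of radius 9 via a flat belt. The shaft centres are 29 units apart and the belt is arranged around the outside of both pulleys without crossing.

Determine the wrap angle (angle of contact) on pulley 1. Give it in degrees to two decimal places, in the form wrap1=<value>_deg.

open belt: β = asin((r2−r1)/C) = asin(0/29) = 0.0000°
wrap1 = π − 2β = 180.0000°
wrap2 = π + 2β = 180.0000°

wrap1=180.00_deg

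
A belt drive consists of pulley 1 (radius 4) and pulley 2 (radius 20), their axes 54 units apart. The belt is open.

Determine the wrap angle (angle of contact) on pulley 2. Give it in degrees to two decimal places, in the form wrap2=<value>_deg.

wrap2=214.47_deg

open belt: β = asin((r2−r1)/C) = asin(16/54) = 17.2353°
wrap1 = π − 2β = 145.5294°
wrap2 = π + 2β = 214.4706°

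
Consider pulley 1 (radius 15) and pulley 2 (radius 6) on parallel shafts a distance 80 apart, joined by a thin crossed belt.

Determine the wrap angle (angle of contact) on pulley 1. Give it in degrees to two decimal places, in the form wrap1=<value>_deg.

wrap1=210.44_deg

crossed belt: β = asin((r1+r2)/C) = asin(21/80) = 15.2185°
wrap1 = wrap2 = π + 2β = 210.4369°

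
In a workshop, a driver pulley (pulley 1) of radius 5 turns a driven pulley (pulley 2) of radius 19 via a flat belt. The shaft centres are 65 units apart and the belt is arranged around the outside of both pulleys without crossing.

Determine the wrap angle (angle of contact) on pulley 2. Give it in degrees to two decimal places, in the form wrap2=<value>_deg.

open belt: β = asin((r2−r1)/C) = asin(14/65) = 12.4381°
wrap1 = π − 2β = 155.1238°
wrap2 = π + 2β = 204.8762°

wrap2=204.88_deg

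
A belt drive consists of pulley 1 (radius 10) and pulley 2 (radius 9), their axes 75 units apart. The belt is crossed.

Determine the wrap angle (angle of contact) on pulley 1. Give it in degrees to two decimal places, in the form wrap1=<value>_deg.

crossed belt: β = asin((r1+r2)/C) = asin(19/75) = 14.6748°
wrap1 = wrap2 = π + 2β = 209.3497°

wrap1=209.35_deg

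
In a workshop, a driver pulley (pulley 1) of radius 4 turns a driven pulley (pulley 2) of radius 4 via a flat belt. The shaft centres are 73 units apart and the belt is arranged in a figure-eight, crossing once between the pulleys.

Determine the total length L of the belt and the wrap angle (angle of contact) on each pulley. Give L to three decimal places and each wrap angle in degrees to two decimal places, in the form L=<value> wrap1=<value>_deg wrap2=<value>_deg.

L=172.010 wrap1=192.58_deg wrap2=192.58_deg

crossed belt: β = asin((r1+r2)/C) = asin(8/73) = 6.2916°
wrap1 = wrap2 = π + 2β = 192.5833°
tangent length = C·cosβ = 72.5603
L = (r1+r2)·wrap + 2·C·cosβ = 8·3.3612 + 2·72.5603 = 172.0103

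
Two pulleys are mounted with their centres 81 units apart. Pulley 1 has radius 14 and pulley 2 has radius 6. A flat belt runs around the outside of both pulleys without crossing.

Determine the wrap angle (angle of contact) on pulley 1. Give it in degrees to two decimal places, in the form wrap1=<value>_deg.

open belt: β = asin((r2−r1)/C) = asin(-8/81) = -5.6681°
wrap1 = π − 2β = 191.3362°
wrap2 = π + 2β = 168.6638°

wrap1=191.34_deg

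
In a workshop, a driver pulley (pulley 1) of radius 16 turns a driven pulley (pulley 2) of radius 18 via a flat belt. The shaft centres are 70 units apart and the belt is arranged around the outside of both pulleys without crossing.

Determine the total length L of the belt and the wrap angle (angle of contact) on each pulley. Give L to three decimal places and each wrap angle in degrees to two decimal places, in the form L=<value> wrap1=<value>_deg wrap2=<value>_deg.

open belt: β = asin((r2−r1)/C) = asin(2/70) = 1.6372°
wrap1 = π − 2β = 176.7255°
wrap2 = π + 2β = 183.2745°
tangent length = C·cosβ = 69.9714
L = r1·wrap1 + r2·wrap2 + 2·C·cosβ = 16·3.0844 + 18·3.1987 + 2·69.9714 = 246.8713

L=246.871 wrap1=176.73_deg wrap2=183.27_deg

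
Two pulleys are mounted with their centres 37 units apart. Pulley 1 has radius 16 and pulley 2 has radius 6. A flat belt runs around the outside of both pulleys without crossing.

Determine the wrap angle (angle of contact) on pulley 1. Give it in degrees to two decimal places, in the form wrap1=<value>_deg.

open belt: β = asin((r2−r1)/C) = asin(-10/37) = -15.6804°
wrap1 = π − 2β = 211.3607°
wrap2 = π + 2β = 148.6393°

wrap1=211.36_deg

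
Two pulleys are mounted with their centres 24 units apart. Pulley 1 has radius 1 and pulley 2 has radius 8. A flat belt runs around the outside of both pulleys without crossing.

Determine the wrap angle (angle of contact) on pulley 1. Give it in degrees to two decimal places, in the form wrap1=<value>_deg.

open belt: β = asin((r2−r1)/C) = asin(7/24) = 16.9578°
wrap1 = π − 2β = 146.0845°
wrap2 = π + 2β = 213.9155°

wrap1=146.08_deg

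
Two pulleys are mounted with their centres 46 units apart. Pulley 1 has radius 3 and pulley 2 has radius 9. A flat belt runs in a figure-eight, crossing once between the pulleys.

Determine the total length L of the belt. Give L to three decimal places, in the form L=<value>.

crossed belt: β = asin((r1+r2)/C) = asin(12/46) = 15.1217°
wrap1 = wrap2 = π + 2β = 210.2433°
tangent length = C·cosβ = 44.4072
L = (r1+r2)·wrap + 2·C·cosβ = 12·3.6694 + 2·44.4072 = 132.8477

L=132.848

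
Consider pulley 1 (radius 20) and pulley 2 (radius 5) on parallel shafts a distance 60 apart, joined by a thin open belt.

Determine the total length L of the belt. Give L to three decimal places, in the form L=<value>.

L=202.310

open belt: β = asin((r2−r1)/C) = asin(-15/60) = -14.4775°
wrap1 = π − 2β = 208.9550°
wrap2 = π + 2β = 151.0450°
tangent length = C·cosβ = 58.0948
L = r1·wrap1 + r2·wrap2 + 2·C·cosβ = 20·3.6470 + 5·2.6362 + 2·58.0948 = 202.3097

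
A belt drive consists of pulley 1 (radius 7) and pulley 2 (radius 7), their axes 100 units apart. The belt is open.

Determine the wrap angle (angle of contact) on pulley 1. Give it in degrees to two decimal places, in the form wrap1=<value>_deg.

wrap1=180.00_deg

open belt: β = asin((r2−r1)/C) = asin(0/100) = 0.0000°
wrap1 = π − 2β = 180.0000°
wrap2 = π + 2β = 180.0000°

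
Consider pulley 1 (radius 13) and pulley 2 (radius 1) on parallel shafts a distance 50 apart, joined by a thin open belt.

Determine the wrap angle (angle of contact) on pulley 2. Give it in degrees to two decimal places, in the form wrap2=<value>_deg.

open belt: β = asin((r2−r1)/C) = asin(-12/50) = -13.8865°
wrap1 = π − 2β = 207.7731°
wrap2 = π + 2β = 152.2269°

wrap2=152.23_deg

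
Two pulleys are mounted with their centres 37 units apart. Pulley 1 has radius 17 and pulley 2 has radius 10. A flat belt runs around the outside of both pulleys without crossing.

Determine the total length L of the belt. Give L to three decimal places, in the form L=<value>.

open belt: β = asin((r2−r1)/C) = asin(-7/37) = -10.9055°
wrap1 = π − 2β = 201.8109°
wrap2 = π + 2β = 158.1891°
tangent length = C·cosβ = 36.3318
L = r1·wrap1 + r2·wrap2 + 2·C·cosβ = 17·3.5223 + 10·2.7609 + 2·36.3318 = 160.1513

L=160.151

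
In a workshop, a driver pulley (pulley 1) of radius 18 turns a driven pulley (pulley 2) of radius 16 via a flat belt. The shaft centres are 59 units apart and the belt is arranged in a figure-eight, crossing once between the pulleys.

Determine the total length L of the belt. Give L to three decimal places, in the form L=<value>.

L=245.013

crossed belt: β = asin((r1+r2)/C) = asin(34/59) = 35.1887°
wrap1 = wrap2 = π + 2β = 250.3774°
tangent length = C·cosβ = 48.2183
L = (r1+r2)·wrap + 2·C·cosβ = 34·4.3699 + 2·48.2183 = 245.0135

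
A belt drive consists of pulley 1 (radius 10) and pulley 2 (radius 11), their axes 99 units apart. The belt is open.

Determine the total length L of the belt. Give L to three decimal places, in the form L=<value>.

L=263.984

open belt: β = asin((r2−r1)/C) = asin(1/99) = 0.5788°
wrap1 = π − 2β = 178.8425°
wrap2 = π + 2β = 181.1575°
tangent length = C·cosβ = 98.9949
L = r1·wrap1 + r2·wrap2 + 2·C·cosβ = 10·3.1214 + 11·3.1618 + 2·98.9949 = 263.9835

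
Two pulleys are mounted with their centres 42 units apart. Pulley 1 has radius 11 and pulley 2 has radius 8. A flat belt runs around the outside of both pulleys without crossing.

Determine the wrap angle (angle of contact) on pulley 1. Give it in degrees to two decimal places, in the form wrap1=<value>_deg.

wrap1=188.19_deg

open belt: β = asin((r2−r1)/C) = asin(-3/42) = -4.0960°
wrap1 = π − 2β = 188.1921°
wrap2 = π + 2β = 171.8079°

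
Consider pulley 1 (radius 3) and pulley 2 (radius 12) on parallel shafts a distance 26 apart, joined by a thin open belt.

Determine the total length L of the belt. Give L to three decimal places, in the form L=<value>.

L=102.272

open belt: β = asin((r2−r1)/C) = asin(9/26) = 20.2522°
wrap1 = π − 2β = 139.4955°
wrap2 = π + 2β = 220.5045°
tangent length = C·cosβ = 24.3926
L = r1·wrap1 + r2·wrap2 + 2·C·cosβ = 3·2.4347 + 12·3.8485 + 2·24.3926 = 102.2716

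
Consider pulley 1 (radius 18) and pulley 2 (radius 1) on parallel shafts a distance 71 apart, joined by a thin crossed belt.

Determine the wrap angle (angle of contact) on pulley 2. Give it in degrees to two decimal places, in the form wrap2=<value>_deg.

wrap2=211.04_deg

crossed belt: β = asin((r1+r2)/C) = asin(19/71) = 15.5218°
wrap1 = wrap2 = π + 2β = 211.0437°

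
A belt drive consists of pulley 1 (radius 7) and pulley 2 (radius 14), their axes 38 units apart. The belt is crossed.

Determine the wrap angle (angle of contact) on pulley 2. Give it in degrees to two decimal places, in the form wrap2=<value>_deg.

crossed belt: β = asin((r1+r2)/C) = asin(21/38) = 33.5477°
wrap1 = wrap2 = π + 2β = 247.0955°

wrap2=247.10_deg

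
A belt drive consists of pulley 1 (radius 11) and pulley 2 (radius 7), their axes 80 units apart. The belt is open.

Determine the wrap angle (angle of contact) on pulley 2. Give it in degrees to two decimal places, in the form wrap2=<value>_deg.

wrap2=174.27_deg

open belt: β = asin((r2−r1)/C) = asin(-4/80) = -2.8660°
wrap1 = π − 2β = 185.7320°
wrap2 = π + 2β = 174.2680°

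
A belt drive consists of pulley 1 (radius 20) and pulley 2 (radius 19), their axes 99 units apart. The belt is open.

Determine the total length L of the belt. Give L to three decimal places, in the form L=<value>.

L=320.532

open belt: β = asin((r2−r1)/C) = asin(-1/99) = -0.5788°
wrap1 = π − 2β = 181.1575°
wrap2 = π + 2β = 178.8425°
tangent length = C·cosβ = 98.9949
L = r1·wrap1 + r2·wrap2 + 2·C·cosβ = 20·3.1618 + 19·3.1214 + 2·98.9949 = 320.5322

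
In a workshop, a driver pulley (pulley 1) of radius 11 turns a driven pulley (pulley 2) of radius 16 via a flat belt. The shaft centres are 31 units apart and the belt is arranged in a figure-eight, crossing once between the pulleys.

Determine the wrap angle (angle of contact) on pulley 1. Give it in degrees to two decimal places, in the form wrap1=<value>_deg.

wrap1=301.14_deg

crossed belt: β = asin((r1+r2)/C) = asin(27/31) = 60.5713°
wrap1 = wrap2 = π + 2β = 301.1426°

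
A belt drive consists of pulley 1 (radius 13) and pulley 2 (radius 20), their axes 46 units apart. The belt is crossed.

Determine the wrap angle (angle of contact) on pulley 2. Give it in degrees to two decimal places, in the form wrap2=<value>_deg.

crossed belt: β = asin((r1+r2)/C) = asin(33/46) = 45.8395°
wrap1 = wrap2 = π + 2β = 271.6790°

wrap2=271.68_deg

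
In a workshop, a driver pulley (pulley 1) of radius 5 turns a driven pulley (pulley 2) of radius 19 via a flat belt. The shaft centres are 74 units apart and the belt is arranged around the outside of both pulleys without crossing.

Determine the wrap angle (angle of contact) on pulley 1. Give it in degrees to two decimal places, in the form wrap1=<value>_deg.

wrap1=158.19_deg

open belt: β = asin((r2−r1)/C) = asin(14/74) = 10.9055°
wrap1 = π − 2β = 158.1891°
wrap2 = π + 2β = 201.8109°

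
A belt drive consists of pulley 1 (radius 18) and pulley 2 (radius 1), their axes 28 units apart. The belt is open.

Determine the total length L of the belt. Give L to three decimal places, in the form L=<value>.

open belt: β = asin((r2−r1)/C) = asin(-17/28) = -37.3832°
wrap1 = π − 2β = 254.7664°
wrap2 = π + 2β = 105.2336°
tangent length = C·cosβ = 22.2486
L = r1·wrap1 + r2·wrap2 + 2·C·cosβ = 18·4.4465 + 1·1.8367 + 2·22.2486 = 126.3711

L=126.371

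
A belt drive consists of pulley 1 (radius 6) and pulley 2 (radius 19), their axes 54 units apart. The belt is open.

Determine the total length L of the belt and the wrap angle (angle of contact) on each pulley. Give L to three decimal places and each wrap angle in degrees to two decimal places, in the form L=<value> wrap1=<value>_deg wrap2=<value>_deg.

open belt: β = asin((r2−r1)/C) = asin(13/54) = 13.9303°
wrap1 = π − 2β = 152.1395°
wrap2 = π + 2β = 207.8605°
tangent length = C·cosβ = 52.4118
L = r1·wrap1 + r2·wrap2 + 2·C·cosβ = 6·2.6553 + 19·3.6279 + 2·52.4118 = 189.6848

L=189.685 wrap1=152.14_deg wrap2=207.86_deg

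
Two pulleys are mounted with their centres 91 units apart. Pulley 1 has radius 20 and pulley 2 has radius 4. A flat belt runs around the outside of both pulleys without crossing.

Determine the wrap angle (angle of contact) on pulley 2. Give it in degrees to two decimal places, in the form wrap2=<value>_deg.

wrap2=159.75_deg

open belt: β = asin((r2−r1)/C) = asin(-16/91) = -10.1266°
wrap1 = π − 2β = 200.2532°
wrap2 = π + 2β = 159.7468°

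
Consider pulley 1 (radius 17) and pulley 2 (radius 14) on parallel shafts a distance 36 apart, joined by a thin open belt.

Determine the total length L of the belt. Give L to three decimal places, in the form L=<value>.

L=169.640

open belt: β = asin((r2−r1)/C) = asin(-3/36) = -4.7802°
wrap1 = π − 2β = 189.5604°
wrap2 = π + 2β = 170.4396°
tangent length = C·cosβ = 35.8748
L = r1·wrap1 + r2·wrap2 + 2·C·cosβ = 17·3.3085 + 14·2.9747 + 2·35.8748 = 169.6395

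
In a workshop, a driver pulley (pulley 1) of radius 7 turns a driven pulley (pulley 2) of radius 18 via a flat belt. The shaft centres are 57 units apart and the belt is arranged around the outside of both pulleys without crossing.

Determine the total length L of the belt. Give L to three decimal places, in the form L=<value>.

L=194.669

open belt: β = asin((r2−r1)/C) = asin(11/57) = 11.1269°
wrap1 = π − 2β = 157.7462°
wrap2 = π + 2β = 202.2538°
tangent length = C·cosβ = 55.9285
L = r1·wrap1 + r2·wrap2 + 2·C·cosβ = 7·2.7532 + 18·3.5300 + 2·55.9285 = 194.6693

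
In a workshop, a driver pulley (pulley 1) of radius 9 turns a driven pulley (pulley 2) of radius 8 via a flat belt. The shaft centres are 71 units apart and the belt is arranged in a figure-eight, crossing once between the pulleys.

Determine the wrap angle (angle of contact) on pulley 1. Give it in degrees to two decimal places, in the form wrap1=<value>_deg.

wrap1=207.71_deg

crossed belt: β = asin((r1+r2)/C) = asin(17/71) = 13.8533°
wrap1 = wrap2 = π + 2β = 207.7066°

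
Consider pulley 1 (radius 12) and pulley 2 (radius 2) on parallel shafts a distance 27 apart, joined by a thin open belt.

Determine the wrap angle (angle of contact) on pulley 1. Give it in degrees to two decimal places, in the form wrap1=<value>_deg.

open belt: β = asin((r2−r1)/C) = asin(-10/27) = -21.7385°
wrap1 = π − 2β = 223.4769°
wrap2 = π + 2β = 136.5231°

wrap1=223.48_deg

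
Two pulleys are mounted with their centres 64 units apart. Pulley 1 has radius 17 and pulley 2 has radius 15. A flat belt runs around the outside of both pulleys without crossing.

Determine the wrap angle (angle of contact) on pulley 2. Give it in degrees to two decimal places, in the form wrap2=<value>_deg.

open belt: β = asin((r2−r1)/C) = asin(-2/64) = -1.7908°
wrap1 = π − 2β = 183.5816°
wrap2 = π + 2β = 176.4184°

wrap2=176.42_deg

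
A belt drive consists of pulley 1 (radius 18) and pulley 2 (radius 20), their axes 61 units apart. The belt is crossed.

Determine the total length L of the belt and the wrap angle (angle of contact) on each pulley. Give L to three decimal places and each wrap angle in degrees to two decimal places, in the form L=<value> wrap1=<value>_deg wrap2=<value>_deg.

L=265.927 wrap1=257.06_deg wrap2=257.06_deg

crossed belt: β = asin((r1+r2)/C) = asin(38/61) = 38.5319°
wrap1 = wrap2 = π + 2β = 257.0639°
tangent length = C·cosβ = 47.7179
L = (r1+r2)·wrap + 2·C·cosβ = 38·4.4866 + 2·47.7179 = 265.9271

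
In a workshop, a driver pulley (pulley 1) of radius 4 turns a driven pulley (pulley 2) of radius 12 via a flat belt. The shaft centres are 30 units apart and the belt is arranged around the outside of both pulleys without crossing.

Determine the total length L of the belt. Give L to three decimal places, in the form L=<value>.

open belt: β = asin((r2−r1)/C) = asin(8/30) = 15.4660°
wrap1 = π − 2β = 149.0680°
wrap2 = π + 2β = 210.9320°
tangent length = C·cosβ = 28.9137
L = r1·wrap1 + r2·wrap2 + 2·C·cosβ = 4·2.6017 + 12·3.6815 + 2·28.9137 = 112.4117

L=112.412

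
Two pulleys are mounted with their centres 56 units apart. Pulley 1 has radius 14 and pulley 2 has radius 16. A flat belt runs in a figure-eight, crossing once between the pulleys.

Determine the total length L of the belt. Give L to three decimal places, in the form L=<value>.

crossed belt: β = asin((r1+r2)/C) = asin(30/56) = 32.3924°
wrap1 = wrap2 = π + 2β = 244.7847°
tangent length = C·cosβ = 47.2864
L = (r1+r2)·wrap + 2·C·cosβ = 30·4.2723 + 2·47.2864 = 222.7417

L=222.742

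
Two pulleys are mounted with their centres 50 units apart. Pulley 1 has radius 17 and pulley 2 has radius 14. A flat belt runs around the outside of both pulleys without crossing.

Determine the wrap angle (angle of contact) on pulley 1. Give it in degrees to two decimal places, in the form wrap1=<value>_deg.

wrap1=186.88_deg

open belt: β = asin((r2−r1)/C) = asin(-3/50) = -3.4398°
wrap1 = π − 2β = 186.8796°
wrap2 = π + 2β = 173.1204°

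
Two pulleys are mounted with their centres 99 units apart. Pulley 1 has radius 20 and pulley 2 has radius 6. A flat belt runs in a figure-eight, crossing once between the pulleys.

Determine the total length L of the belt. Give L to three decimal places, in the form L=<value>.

L=286.550

crossed belt: β = asin((r1+r2)/C) = asin(26/99) = 15.2260°
wrap1 = wrap2 = π + 2β = 210.4519°
tangent length = C·cosβ = 95.5249
L = (r1+r2)·wrap + 2·C·cosβ = 26·3.6731 + 2·95.5249 = 286.5498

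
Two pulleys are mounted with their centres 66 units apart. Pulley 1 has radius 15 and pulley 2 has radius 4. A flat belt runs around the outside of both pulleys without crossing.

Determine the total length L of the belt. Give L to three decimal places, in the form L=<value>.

L=193.528

open belt: β = asin((r2−r1)/C) = asin(-11/66) = -9.5941°
wrap1 = π − 2β = 199.1881°
wrap2 = π + 2β = 160.8119°
tangent length = C·cosβ = 65.0769
L = r1·wrap1 + r2·wrap2 + 2·C·cosβ = 15·3.4765 + 4·2.8067 + 2·65.0769 = 193.5279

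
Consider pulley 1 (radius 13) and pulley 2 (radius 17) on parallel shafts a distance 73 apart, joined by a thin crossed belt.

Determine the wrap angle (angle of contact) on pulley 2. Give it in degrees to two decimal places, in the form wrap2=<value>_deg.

crossed belt: β = asin((r1+r2)/C) = asin(30/73) = 24.2651°
wrap1 = wrap2 = π + 2β = 228.5302°

wrap2=228.53_deg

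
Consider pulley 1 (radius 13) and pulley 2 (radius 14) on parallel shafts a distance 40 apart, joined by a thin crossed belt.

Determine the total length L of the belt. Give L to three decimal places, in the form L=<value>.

crossed belt: β = asin((r1+r2)/C) = asin(27/40) = 42.4542°
wrap1 = wrap2 = π + 2β = 264.9083°
tangent length = C·cosβ = 29.5127
L = (r1+r2)·wrap + 2·C·cosβ = 27·4.6235 + 2·29.5127 = 183.8605

L=183.861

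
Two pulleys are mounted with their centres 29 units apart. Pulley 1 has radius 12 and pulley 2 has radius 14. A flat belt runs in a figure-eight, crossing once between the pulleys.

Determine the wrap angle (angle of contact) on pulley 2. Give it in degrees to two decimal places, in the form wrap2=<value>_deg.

crossed belt: β = asin((r1+r2)/C) = asin(26/29) = 63.7084°
wrap1 = wrap2 = π + 2β = 307.4169°

wrap2=307.42_deg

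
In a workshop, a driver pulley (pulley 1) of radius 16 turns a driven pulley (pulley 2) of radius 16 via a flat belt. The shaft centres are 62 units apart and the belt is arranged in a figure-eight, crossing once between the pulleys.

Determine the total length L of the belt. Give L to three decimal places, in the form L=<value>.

crossed belt: β = asin((r1+r2)/C) = asin(32/62) = 31.0730°
wrap1 = wrap2 = π + 2β = 242.1459°
tangent length = C·cosβ = 53.1037
L = (r1+r2)·wrap + 2·C·cosβ = 32·4.2262 + 2·53.1037 = 241.4471

L=241.447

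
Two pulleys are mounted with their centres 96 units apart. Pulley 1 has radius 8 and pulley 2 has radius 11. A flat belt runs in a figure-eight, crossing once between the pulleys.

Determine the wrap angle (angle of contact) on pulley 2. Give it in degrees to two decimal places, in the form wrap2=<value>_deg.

wrap2=202.83_deg

crossed belt: β = asin((r1+r2)/C) = asin(19/96) = 11.4152°
wrap1 = wrap2 = π + 2β = 202.8303°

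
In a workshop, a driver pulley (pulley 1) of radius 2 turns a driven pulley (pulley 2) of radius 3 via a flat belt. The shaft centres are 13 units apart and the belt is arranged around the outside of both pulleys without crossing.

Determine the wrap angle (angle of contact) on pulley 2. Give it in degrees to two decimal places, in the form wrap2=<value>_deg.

wrap2=188.82_deg

open belt: β = asin((r2−r1)/C) = asin(1/13) = 4.4117°
wrap1 = π − 2β = 171.1765°
wrap2 = π + 2β = 188.8235°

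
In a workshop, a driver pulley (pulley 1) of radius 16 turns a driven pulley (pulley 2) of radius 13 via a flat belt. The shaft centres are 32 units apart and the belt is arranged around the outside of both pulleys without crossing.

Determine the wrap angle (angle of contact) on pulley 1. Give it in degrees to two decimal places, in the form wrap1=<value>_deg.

wrap1=190.76_deg

open belt: β = asin((r2−r1)/C) = asin(-3/32) = -5.3794°
wrap1 = π − 2β = 190.7588°
wrap2 = π + 2β = 169.2412°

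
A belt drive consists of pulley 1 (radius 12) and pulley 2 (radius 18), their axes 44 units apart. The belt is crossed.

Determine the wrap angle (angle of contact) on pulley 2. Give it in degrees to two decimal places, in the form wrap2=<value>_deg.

wrap2=265.97_deg

crossed belt: β = asin((r1+r2)/C) = asin(30/44) = 42.9859°
wrap1 = wrap2 = π + 2β = 265.9718°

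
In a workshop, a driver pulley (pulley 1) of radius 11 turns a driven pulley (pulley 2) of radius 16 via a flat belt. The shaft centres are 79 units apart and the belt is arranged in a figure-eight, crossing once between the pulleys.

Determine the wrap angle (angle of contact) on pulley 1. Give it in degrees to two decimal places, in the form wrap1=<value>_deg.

crossed belt: β = asin((r1+r2)/C) = asin(27/79) = 19.9849°
wrap1 = wrap2 = π + 2β = 219.9698°

wrap1=219.97_deg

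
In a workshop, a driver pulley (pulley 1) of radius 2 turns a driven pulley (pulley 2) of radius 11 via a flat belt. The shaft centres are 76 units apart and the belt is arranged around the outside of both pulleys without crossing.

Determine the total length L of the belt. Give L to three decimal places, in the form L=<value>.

L=193.908

open belt: β = asin((r2−r1)/C) = asin(9/76) = 6.8010°
wrap1 = π − 2β = 166.3980°
wrap2 = π + 2β = 193.6020°
tangent length = C·cosβ = 75.4652
L = r1·wrap1 + r2·wrap2 + 2·C·cosβ = 2·2.9042 + 11·3.3790 + 2·75.4652 = 193.9077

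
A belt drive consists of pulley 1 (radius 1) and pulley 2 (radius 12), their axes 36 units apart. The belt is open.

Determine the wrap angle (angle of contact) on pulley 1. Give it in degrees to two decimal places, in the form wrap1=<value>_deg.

open belt: β = asin((r2−r1)/C) = asin(11/36) = 17.7916°
wrap1 = π − 2β = 144.4168°
wrap2 = π + 2β = 215.5832°

wrap1=144.42_deg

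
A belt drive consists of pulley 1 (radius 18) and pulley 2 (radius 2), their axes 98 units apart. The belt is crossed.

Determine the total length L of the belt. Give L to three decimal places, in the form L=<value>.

L=262.928

crossed belt: β = asin((r1+r2)/C) = asin(20/98) = 11.7757°
wrap1 = wrap2 = π + 2β = 203.5515°
tangent length = C·cosβ = 95.9375
L = (r1+r2)·wrap + 2·C·cosβ = 20·3.5526 + 2·95.9375 = 262.9278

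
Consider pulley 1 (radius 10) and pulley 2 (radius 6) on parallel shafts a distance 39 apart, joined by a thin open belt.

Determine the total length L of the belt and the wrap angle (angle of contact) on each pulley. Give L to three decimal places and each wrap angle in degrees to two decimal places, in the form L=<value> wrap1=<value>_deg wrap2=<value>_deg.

L=128.676 wrap1=191.77_deg wrap2=168.23_deg

open belt: β = asin((r2−r1)/C) = asin(-4/39) = -5.8868°
wrap1 = π − 2β = 191.7737°
wrap2 = π + 2β = 168.2263°
tangent length = C·cosβ = 38.7943
L = r1·wrap1 + r2·wrap2 + 2·C·cosβ = 10·3.3471 + 6·2.9361 + 2·38.7943 = 128.6761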